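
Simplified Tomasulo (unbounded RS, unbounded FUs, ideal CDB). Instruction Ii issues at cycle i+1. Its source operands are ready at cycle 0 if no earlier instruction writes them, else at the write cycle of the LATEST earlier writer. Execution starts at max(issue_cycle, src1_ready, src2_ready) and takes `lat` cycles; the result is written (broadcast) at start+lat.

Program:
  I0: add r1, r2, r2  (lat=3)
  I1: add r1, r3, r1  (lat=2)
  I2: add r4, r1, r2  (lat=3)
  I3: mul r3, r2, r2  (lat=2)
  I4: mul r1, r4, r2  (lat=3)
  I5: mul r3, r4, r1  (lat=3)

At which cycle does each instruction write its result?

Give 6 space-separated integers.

I0 add r1: issue@1 deps=(None,None) exec_start@1 write@4
I1 add r1: issue@2 deps=(None,0) exec_start@4 write@6
I2 add r4: issue@3 deps=(1,None) exec_start@6 write@9
I3 mul r3: issue@4 deps=(None,None) exec_start@4 write@6
I4 mul r1: issue@5 deps=(2,None) exec_start@9 write@12
I5 mul r3: issue@6 deps=(2,4) exec_start@12 write@15

Answer: 4 6 9 6 12 15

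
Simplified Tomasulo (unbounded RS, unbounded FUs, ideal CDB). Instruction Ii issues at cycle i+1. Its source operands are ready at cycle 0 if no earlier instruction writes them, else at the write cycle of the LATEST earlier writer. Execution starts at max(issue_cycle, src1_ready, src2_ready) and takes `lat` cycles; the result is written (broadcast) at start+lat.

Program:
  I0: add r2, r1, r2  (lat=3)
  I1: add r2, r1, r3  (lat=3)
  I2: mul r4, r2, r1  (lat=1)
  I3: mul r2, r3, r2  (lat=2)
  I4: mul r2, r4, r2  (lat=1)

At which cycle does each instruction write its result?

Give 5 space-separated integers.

Answer: 4 5 6 7 8

Derivation:
I0 add r2: issue@1 deps=(None,None) exec_start@1 write@4
I1 add r2: issue@2 deps=(None,None) exec_start@2 write@5
I2 mul r4: issue@3 deps=(1,None) exec_start@5 write@6
I3 mul r2: issue@4 deps=(None,1) exec_start@5 write@7
I4 mul r2: issue@5 deps=(2,3) exec_start@7 write@8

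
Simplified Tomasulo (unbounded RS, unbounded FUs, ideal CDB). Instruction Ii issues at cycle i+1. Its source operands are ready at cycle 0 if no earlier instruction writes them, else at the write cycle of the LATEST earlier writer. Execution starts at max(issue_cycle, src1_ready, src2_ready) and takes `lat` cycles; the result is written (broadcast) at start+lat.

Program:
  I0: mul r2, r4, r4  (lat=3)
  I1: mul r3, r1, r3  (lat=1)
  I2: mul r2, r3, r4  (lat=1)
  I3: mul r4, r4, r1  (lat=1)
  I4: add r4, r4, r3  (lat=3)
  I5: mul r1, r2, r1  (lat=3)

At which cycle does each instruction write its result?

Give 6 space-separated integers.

Answer: 4 3 4 5 8 9

Derivation:
I0 mul r2: issue@1 deps=(None,None) exec_start@1 write@4
I1 mul r3: issue@2 deps=(None,None) exec_start@2 write@3
I2 mul r2: issue@3 deps=(1,None) exec_start@3 write@4
I3 mul r4: issue@4 deps=(None,None) exec_start@4 write@5
I4 add r4: issue@5 deps=(3,1) exec_start@5 write@8
I5 mul r1: issue@6 deps=(2,None) exec_start@6 write@9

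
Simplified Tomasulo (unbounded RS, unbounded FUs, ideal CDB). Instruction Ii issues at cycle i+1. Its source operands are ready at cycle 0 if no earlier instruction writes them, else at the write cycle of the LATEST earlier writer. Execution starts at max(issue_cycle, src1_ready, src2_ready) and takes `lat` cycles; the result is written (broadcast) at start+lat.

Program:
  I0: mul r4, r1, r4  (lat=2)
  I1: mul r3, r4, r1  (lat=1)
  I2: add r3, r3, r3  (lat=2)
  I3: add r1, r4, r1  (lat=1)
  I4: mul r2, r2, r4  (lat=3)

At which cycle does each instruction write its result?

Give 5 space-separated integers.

I0 mul r4: issue@1 deps=(None,None) exec_start@1 write@3
I1 mul r3: issue@2 deps=(0,None) exec_start@3 write@4
I2 add r3: issue@3 deps=(1,1) exec_start@4 write@6
I3 add r1: issue@4 deps=(0,None) exec_start@4 write@5
I4 mul r2: issue@5 deps=(None,0) exec_start@5 write@8

Answer: 3 4 6 5 8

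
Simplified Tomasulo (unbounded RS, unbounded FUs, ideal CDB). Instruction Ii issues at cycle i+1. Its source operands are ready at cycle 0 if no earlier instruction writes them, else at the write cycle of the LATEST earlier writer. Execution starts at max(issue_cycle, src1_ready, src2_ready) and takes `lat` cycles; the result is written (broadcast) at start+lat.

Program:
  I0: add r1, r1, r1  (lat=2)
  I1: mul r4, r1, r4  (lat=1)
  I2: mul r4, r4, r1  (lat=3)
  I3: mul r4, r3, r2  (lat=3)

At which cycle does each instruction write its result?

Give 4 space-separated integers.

I0 add r1: issue@1 deps=(None,None) exec_start@1 write@3
I1 mul r4: issue@2 deps=(0,None) exec_start@3 write@4
I2 mul r4: issue@3 deps=(1,0) exec_start@4 write@7
I3 mul r4: issue@4 deps=(None,None) exec_start@4 write@7

Answer: 3 4 7 7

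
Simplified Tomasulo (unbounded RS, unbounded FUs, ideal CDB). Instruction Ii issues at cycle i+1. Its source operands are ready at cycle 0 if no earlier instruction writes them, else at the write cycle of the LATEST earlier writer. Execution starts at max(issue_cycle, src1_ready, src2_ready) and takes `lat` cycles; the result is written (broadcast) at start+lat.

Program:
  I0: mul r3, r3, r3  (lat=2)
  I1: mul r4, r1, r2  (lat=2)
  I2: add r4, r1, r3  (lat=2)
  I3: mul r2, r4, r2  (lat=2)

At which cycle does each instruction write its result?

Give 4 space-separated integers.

I0 mul r3: issue@1 deps=(None,None) exec_start@1 write@3
I1 mul r4: issue@2 deps=(None,None) exec_start@2 write@4
I2 add r4: issue@3 deps=(None,0) exec_start@3 write@5
I3 mul r2: issue@4 deps=(2,None) exec_start@5 write@7

Answer: 3 4 5 7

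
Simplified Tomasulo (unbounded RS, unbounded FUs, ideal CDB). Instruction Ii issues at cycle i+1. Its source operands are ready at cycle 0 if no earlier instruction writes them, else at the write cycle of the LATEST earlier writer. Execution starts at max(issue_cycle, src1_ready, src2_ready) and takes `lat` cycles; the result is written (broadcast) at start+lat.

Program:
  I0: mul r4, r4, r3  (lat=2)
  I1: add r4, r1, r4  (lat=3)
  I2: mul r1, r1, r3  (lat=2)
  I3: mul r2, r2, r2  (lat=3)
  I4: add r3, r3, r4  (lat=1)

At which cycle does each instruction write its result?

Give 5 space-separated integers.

I0 mul r4: issue@1 deps=(None,None) exec_start@1 write@3
I1 add r4: issue@2 deps=(None,0) exec_start@3 write@6
I2 mul r1: issue@3 deps=(None,None) exec_start@3 write@5
I3 mul r2: issue@4 deps=(None,None) exec_start@4 write@7
I4 add r3: issue@5 deps=(None,1) exec_start@6 write@7

Answer: 3 6 5 7 7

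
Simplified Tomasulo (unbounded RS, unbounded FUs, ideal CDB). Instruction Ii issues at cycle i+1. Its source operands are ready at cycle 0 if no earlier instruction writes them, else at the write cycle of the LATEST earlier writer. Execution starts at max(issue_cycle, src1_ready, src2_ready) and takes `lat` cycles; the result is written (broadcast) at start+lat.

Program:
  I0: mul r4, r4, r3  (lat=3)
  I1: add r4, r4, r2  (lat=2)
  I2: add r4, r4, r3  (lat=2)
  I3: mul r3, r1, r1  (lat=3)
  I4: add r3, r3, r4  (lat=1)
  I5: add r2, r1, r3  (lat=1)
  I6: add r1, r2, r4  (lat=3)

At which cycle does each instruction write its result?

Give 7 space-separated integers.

I0 mul r4: issue@1 deps=(None,None) exec_start@1 write@4
I1 add r4: issue@2 deps=(0,None) exec_start@4 write@6
I2 add r4: issue@3 deps=(1,None) exec_start@6 write@8
I3 mul r3: issue@4 deps=(None,None) exec_start@4 write@7
I4 add r3: issue@5 deps=(3,2) exec_start@8 write@9
I5 add r2: issue@6 deps=(None,4) exec_start@9 write@10
I6 add r1: issue@7 deps=(5,2) exec_start@10 write@13

Answer: 4 6 8 7 9 10 13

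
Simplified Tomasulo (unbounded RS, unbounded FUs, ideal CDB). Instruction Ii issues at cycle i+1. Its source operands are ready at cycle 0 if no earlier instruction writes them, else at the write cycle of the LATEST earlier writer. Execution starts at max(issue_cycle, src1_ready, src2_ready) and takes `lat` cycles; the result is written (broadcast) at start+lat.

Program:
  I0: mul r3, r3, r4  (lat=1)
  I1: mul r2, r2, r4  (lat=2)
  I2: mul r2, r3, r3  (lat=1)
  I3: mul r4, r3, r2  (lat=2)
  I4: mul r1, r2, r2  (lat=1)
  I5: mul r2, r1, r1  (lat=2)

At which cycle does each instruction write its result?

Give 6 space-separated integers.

Answer: 2 4 4 6 6 8

Derivation:
I0 mul r3: issue@1 deps=(None,None) exec_start@1 write@2
I1 mul r2: issue@2 deps=(None,None) exec_start@2 write@4
I2 mul r2: issue@3 deps=(0,0) exec_start@3 write@4
I3 mul r4: issue@4 deps=(0,2) exec_start@4 write@6
I4 mul r1: issue@5 deps=(2,2) exec_start@5 write@6
I5 mul r2: issue@6 deps=(4,4) exec_start@6 write@8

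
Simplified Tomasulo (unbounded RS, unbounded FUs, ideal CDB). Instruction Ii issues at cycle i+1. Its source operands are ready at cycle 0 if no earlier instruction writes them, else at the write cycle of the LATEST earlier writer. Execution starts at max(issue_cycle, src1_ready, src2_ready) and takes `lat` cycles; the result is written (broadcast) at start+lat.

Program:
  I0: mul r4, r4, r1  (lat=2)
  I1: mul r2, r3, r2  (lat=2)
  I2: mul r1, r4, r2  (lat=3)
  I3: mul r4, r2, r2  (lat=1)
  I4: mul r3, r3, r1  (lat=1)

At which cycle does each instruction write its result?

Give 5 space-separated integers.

Answer: 3 4 7 5 8

Derivation:
I0 mul r4: issue@1 deps=(None,None) exec_start@1 write@3
I1 mul r2: issue@2 deps=(None,None) exec_start@2 write@4
I2 mul r1: issue@3 deps=(0,1) exec_start@4 write@7
I3 mul r4: issue@4 deps=(1,1) exec_start@4 write@5
I4 mul r3: issue@5 deps=(None,2) exec_start@7 write@8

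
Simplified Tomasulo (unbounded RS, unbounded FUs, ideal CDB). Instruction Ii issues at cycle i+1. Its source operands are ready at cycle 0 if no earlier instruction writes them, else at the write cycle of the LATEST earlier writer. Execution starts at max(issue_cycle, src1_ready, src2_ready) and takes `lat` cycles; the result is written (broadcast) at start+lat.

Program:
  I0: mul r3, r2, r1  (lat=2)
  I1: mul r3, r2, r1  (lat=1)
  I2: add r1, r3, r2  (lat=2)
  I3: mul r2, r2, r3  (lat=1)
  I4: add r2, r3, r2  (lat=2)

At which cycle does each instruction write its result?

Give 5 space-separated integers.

I0 mul r3: issue@1 deps=(None,None) exec_start@1 write@3
I1 mul r3: issue@2 deps=(None,None) exec_start@2 write@3
I2 add r1: issue@3 deps=(1,None) exec_start@3 write@5
I3 mul r2: issue@4 deps=(None,1) exec_start@4 write@5
I4 add r2: issue@5 deps=(1,3) exec_start@5 write@7

Answer: 3 3 5 5 7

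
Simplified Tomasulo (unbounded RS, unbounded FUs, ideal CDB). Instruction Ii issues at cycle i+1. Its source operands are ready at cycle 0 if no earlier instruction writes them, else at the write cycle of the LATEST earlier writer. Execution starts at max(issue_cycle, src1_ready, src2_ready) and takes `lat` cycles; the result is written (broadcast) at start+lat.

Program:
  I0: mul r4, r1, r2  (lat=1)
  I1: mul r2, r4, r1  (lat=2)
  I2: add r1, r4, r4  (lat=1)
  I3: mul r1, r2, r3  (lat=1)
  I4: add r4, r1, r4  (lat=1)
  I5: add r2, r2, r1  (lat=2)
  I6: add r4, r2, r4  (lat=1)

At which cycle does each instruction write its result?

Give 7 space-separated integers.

I0 mul r4: issue@1 deps=(None,None) exec_start@1 write@2
I1 mul r2: issue@2 deps=(0,None) exec_start@2 write@4
I2 add r1: issue@3 deps=(0,0) exec_start@3 write@4
I3 mul r1: issue@4 deps=(1,None) exec_start@4 write@5
I4 add r4: issue@5 deps=(3,0) exec_start@5 write@6
I5 add r2: issue@6 deps=(1,3) exec_start@6 write@8
I6 add r4: issue@7 deps=(5,4) exec_start@8 write@9

Answer: 2 4 4 5 6 8 9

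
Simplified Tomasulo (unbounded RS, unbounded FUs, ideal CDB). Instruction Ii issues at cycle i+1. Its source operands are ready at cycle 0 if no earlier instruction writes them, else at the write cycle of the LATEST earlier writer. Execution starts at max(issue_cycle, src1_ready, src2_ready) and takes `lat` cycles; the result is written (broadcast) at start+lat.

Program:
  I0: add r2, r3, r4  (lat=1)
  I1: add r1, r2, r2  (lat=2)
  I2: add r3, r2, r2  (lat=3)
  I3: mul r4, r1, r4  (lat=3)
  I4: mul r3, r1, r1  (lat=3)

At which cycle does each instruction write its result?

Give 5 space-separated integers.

Answer: 2 4 6 7 8

Derivation:
I0 add r2: issue@1 deps=(None,None) exec_start@1 write@2
I1 add r1: issue@2 deps=(0,0) exec_start@2 write@4
I2 add r3: issue@3 deps=(0,0) exec_start@3 write@6
I3 mul r4: issue@4 deps=(1,None) exec_start@4 write@7
I4 mul r3: issue@5 deps=(1,1) exec_start@5 write@8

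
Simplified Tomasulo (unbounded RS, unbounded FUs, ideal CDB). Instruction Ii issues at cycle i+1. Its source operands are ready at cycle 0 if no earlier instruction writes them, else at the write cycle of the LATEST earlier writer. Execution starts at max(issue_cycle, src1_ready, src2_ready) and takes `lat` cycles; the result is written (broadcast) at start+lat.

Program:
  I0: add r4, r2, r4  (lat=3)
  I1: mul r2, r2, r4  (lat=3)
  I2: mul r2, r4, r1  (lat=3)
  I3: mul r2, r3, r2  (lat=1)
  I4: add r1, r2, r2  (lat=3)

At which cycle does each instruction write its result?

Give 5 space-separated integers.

Answer: 4 7 7 8 11

Derivation:
I0 add r4: issue@1 deps=(None,None) exec_start@1 write@4
I1 mul r2: issue@2 deps=(None,0) exec_start@4 write@7
I2 mul r2: issue@3 deps=(0,None) exec_start@4 write@7
I3 mul r2: issue@4 deps=(None,2) exec_start@7 write@8
I4 add r1: issue@5 deps=(3,3) exec_start@8 write@11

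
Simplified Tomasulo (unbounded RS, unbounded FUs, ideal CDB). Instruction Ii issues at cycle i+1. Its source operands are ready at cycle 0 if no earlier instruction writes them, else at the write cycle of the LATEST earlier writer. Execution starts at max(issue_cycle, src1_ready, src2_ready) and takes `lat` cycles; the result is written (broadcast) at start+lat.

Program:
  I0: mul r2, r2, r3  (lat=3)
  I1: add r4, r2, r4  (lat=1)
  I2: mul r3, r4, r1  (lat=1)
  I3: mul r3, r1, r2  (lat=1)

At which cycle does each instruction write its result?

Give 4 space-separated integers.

I0 mul r2: issue@1 deps=(None,None) exec_start@1 write@4
I1 add r4: issue@2 deps=(0,None) exec_start@4 write@5
I2 mul r3: issue@3 deps=(1,None) exec_start@5 write@6
I3 mul r3: issue@4 deps=(None,0) exec_start@4 write@5

Answer: 4 5 6 5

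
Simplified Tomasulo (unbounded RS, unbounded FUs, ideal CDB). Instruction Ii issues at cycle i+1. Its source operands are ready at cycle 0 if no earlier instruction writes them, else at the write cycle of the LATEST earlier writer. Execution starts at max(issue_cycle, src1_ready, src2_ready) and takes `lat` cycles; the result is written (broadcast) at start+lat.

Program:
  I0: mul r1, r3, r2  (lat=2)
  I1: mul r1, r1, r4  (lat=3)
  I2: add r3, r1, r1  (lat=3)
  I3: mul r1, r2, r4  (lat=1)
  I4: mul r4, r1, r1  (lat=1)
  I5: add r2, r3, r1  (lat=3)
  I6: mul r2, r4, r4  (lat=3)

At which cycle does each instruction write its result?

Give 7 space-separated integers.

I0 mul r1: issue@1 deps=(None,None) exec_start@1 write@3
I1 mul r1: issue@2 deps=(0,None) exec_start@3 write@6
I2 add r3: issue@3 deps=(1,1) exec_start@6 write@9
I3 mul r1: issue@4 deps=(None,None) exec_start@4 write@5
I4 mul r4: issue@5 deps=(3,3) exec_start@5 write@6
I5 add r2: issue@6 deps=(2,3) exec_start@9 write@12
I6 mul r2: issue@7 deps=(4,4) exec_start@7 write@10

Answer: 3 6 9 5 6 12 10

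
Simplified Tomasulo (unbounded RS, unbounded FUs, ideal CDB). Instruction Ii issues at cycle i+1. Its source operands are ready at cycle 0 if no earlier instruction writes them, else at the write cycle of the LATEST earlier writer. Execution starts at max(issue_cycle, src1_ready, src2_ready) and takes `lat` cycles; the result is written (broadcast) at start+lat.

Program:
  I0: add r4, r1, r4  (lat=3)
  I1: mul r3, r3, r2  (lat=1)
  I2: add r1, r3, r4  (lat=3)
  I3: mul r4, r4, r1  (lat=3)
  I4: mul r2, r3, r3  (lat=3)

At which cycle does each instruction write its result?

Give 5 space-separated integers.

I0 add r4: issue@1 deps=(None,None) exec_start@1 write@4
I1 mul r3: issue@2 deps=(None,None) exec_start@2 write@3
I2 add r1: issue@3 deps=(1,0) exec_start@4 write@7
I3 mul r4: issue@4 deps=(0,2) exec_start@7 write@10
I4 mul r2: issue@5 deps=(1,1) exec_start@5 write@8

Answer: 4 3 7 10 8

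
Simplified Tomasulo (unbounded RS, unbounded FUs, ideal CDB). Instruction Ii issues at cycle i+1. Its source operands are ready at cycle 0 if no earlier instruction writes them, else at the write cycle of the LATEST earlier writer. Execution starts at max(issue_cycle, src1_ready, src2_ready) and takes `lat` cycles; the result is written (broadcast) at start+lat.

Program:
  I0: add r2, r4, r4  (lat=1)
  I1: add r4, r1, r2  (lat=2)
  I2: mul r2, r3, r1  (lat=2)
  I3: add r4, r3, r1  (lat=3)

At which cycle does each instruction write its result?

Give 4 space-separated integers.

I0 add r2: issue@1 deps=(None,None) exec_start@1 write@2
I1 add r4: issue@2 deps=(None,0) exec_start@2 write@4
I2 mul r2: issue@3 deps=(None,None) exec_start@3 write@5
I3 add r4: issue@4 deps=(None,None) exec_start@4 write@7

Answer: 2 4 5 7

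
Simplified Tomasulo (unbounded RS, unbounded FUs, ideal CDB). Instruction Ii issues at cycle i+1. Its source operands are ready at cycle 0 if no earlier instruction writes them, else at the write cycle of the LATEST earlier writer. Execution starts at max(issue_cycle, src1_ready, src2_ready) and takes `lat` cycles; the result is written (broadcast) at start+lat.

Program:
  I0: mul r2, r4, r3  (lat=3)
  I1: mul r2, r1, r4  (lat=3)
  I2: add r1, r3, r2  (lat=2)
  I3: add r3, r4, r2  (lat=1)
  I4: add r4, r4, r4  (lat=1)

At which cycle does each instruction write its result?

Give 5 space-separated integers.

Answer: 4 5 7 6 6

Derivation:
I0 mul r2: issue@1 deps=(None,None) exec_start@1 write@4
I1 mul r2: issue@2 deps=(None,None) exec_start@2 write@5
I2 add r1: issue@3 deps=(None,1) exec_start@5 write@7
I3 add r3: issue@4 deps=(None,1) exec_start@5 write@6
I4 add r4: issue@5 deps=(None,None) exec_start@5 write@6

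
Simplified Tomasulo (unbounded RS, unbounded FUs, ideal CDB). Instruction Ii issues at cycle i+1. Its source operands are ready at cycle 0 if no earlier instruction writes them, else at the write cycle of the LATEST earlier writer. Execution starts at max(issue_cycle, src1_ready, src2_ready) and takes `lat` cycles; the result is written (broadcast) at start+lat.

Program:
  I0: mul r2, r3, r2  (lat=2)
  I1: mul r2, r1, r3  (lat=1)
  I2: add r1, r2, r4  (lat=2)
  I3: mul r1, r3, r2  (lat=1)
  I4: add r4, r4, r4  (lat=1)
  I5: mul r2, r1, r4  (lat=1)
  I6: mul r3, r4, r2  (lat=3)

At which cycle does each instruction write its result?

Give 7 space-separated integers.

I0 mul r2: issue@1 deps=(None,None) exec_start@1 write@3
I1 mul r2: issue@2 deps=(None,None) exec_start@2 write@3
I2 add r1: issue@3 deps=(1,None) exec_start@3 write@5
I3 mul r1: issue@4 deps=(None,1) exec_start@4 write@5
I4 add r4: issue@5 deps=(None,None) exec_start@5 write@6
I5 mul r2: issue@6 deps=(3,4) exec_start@6 write@7
I6 mul r3: issue@7 deps=(4,5) exec_start@7 write@10

Answer: 3 3 5 5 6 7 10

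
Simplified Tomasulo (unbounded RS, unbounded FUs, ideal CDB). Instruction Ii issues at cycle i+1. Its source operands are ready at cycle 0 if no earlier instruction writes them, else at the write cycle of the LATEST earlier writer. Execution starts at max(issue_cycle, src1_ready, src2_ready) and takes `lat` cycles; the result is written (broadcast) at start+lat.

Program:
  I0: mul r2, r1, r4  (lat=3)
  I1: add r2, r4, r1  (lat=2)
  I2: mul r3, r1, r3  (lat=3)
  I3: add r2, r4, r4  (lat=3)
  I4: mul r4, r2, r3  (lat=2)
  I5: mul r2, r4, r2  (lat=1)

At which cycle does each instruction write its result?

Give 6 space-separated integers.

Answer: 4 4 6 7 9 10

Derivation:
I0 mul r2: issue@1 deps=(None,None) exec_start@1 write@4
I1 add r2: issue@2 deps=(None,None) exec_start@2 write@4
I2 mul r3: issue@3 deps=(None,None) exec_start@3 write@6
I3 add r2: issue@4 deps=(None,None) exec_start@4 write@7
I4 mul r4: issue@5 deps=(3,2) exec_start@7 write@9
I5 mul r2: issue@6 deps=(4,3) exec_start@9 write@10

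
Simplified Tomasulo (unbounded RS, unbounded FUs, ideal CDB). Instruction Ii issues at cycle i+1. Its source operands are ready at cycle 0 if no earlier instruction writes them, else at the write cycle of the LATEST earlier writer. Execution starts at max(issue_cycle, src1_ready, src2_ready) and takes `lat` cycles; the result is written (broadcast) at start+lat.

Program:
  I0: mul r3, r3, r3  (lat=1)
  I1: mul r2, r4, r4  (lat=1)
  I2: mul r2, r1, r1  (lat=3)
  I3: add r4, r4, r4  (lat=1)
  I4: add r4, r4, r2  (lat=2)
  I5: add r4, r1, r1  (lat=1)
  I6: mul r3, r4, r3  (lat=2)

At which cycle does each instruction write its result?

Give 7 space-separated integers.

I0 mul r3: issue@1 deps=(None,None) exec_start@1 write@2
I1 mul r2: issue@2 deps=(None,None) exec_start@2 write@3
I2 mul r2: issue@3 deps=(None,None) exec_start@3 write@6
I3 add r4: issue@4 deps=(None,None) exec_start@4 write@5
I4 add r4: issue@5 deps=(3,2) exec_start@6 write@8
I5 add r4: issue@6 deps=(None,None) exec_start@6 write@7
I6 mul r3: issue@7 deps=(5,0) exec_start@7 write@9

Answer: 2 3 6 5 8 7 9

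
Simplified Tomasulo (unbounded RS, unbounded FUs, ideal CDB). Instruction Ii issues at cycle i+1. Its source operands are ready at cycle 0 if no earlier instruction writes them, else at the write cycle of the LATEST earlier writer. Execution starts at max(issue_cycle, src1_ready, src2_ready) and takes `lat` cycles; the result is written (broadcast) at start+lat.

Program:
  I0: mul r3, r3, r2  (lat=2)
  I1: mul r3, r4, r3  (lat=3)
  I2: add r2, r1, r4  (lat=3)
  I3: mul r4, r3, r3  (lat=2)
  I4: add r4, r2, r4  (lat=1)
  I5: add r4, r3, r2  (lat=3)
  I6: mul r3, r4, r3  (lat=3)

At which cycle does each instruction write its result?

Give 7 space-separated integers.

Answer: 3 6 6 8 9 9 12

Derivation:
I0 mul r3: issue@1 deps=(None,None) exec_start@1 write@3
I1 mul r3: issue@2 deps=(None,0) exec_start@3 write@6
I2 add r2: issue@3 deps=(None,None) exec_start@3 write@6
I3 mul r4: issue@4 deps=(1,1) exec_start@6 write@8
I4 add r4: issue@5 deps=(2,3) exec_start@8 write@9
I5 add r4: issue@6 deps=(1,2) exec_start@6 write@9
I6 mul r3: issue@7 deps=(5,1) exec_start@9 write@12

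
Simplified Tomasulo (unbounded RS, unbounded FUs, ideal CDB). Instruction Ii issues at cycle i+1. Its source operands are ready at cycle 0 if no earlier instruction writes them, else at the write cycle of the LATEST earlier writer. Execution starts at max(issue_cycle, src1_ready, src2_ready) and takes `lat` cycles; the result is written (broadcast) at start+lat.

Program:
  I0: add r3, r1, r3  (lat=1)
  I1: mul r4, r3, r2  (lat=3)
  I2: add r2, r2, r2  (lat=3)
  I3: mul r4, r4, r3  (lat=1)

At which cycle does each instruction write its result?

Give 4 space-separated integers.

Answer: 2 5 6 6

Derivation:
I0 add r3: issue@1 deps=(None,None) exec_start@1 write@2
I1 mul r4: issue@2 deps=(0,None) exec_start@2 write@5
I2 add r2: issue@3 deps=(None,None) exec_start@3 write@6
I3 mul r4: issue@4 deps=(1,0) exec_start@5 write@6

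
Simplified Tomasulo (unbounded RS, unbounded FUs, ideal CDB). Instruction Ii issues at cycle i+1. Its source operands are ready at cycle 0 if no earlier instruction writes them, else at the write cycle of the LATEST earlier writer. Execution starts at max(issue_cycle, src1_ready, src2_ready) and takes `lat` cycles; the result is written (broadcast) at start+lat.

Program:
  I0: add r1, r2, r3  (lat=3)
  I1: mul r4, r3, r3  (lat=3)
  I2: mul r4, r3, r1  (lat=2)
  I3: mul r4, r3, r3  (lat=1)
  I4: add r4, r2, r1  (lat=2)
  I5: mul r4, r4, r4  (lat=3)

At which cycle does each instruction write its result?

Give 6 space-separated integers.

I0 add r1: issue@1 deps=(None,None) exec_start@1 write@4
I1 mul r4: issue@2 deps=(None,None) exec_start@2 write@5
I2 mul r4: issue@3 deps=(None,0) exec_start@4 write@6
I3 mul r4: issue@4 deps=(None,None) exec_start@4 write@5
I4 add r4: issue@5 deps=(None,0) exec_start@5 write@7
I5 mul r4: issue@6 deps=(4,4) exec_start@7 write@10

Answer: 4 5 6 5 7 10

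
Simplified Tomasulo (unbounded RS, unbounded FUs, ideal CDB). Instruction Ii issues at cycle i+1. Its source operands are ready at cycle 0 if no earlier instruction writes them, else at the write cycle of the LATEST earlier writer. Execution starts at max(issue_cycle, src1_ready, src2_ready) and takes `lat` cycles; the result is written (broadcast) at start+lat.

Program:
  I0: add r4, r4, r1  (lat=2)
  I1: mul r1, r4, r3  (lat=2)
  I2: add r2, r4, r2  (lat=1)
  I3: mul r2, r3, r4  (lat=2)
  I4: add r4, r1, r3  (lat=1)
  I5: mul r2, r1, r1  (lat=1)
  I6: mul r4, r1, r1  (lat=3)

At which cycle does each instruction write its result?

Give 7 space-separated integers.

Answer: 3 5 4 6 6 7 10

Derivation:
I0 add r4: issue@1 deps=(None,None) exec_start@1 write@3
I1 mul r1: issue@2 deps=(0,None) exec_start@3 write@5
I2 add r2: issue@3 deps=(0,None) exec_start@3 write@4
I3 mul r2: issue@4 deps=(None,0) exec_start@4 write@6
I4 add r4: issue@5 deps=(1,None) exec_start@5 write@6
I5 mul r2: issue@6 deps=(1,1) exec_start@6 write@7
I6 mul r4: issue@7 deps=(1,1) exec_start@7 write@10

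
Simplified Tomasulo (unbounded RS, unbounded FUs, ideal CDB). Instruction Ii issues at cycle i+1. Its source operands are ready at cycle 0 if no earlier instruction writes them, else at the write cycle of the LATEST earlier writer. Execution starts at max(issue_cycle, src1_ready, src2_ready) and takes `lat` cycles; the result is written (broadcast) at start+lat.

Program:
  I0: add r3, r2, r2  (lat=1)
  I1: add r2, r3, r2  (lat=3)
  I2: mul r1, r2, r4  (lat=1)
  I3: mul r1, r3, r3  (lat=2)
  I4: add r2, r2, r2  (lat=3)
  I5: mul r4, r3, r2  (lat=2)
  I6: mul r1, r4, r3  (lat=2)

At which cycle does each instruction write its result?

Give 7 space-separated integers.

Answer: 2 5 6 6 8 10 12

Derivation:
I0 add r3: issue@1 deps=(None,None) exec_start@1 write@2
I1 add r2: issue@2 deps=(0,None) exec_start@2 write@5
I2 mul r1: issue@3 deps=(1,None) exec_start@5 write@6
I3 mul r1: issue@4 deps=(0,0) exec_start@4 write@6
I4 add r2: issue@5 deps=(1,1) exec_start@5 write@8
I5 mul r4: issue@6 deps=(0,4) exec_start@8 write@10
I6 mul r1: issue@7 deps=(5,0) exec_start@10 write@12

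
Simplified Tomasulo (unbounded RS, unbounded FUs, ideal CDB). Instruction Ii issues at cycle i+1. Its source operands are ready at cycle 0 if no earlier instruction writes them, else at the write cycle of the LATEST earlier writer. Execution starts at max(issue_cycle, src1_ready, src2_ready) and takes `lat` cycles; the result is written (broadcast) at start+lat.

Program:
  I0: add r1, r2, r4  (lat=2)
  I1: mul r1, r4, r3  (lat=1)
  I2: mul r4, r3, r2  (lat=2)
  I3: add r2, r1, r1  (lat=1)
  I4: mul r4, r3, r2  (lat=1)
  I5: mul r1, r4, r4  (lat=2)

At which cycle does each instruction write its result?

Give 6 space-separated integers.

I0 add r1: issue@1 deps=(None,None) exec_start@1 write@3
I1 mul r1: issue@2 deps=(None,None) exec_start@2 write@3
I2 mul r4: issue@3 deps=(None,None) exec_start@3 write@5
I3 add r2: issue@4 deps=(1,1) exec_start@4 write@5
I4 mul r4: issue@5 deps=(None,3) exec_start@5 write@6
I5 mul r1: issue@6 deps=(4,4) exec_start@6 write@8

Answer: 3 3 5 5 6 8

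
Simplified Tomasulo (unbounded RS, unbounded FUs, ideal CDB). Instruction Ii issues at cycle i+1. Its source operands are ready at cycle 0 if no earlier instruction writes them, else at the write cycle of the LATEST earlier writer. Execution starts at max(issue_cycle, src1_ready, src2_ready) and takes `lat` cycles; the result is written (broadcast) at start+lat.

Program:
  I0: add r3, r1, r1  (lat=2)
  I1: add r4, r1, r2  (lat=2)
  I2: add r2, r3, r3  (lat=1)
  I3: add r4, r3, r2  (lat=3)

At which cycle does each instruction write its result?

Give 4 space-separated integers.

Answer: 3 4 4 7

Derivation:
I0 add r3: issue@1 deps=(None,None) exec_start@1 write@3
I1 add r4: issue@2 deps=(None,None) exec_start@2 write@4
I2 add r2: issue@3 deps=(0,0) exec_start@3 write@4
I3 add r4: issue@4 deps=(0,2) exec_start@4 write@7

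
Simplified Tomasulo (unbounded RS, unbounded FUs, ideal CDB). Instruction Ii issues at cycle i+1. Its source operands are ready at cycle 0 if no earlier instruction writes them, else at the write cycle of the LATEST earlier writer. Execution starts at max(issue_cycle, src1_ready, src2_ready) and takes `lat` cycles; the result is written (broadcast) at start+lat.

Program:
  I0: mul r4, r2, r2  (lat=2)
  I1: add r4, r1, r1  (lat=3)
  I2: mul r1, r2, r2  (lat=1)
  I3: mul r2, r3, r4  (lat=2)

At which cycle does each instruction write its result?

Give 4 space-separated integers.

Answer: 3 5 4 7

Derivation:
I0 mul r4: issue@1 deps=(None,None) exec_start@1 write@3
I1 add r4: issue@2 deps=(None,None) exec_start@2 write@5
I2 mul r1: issue@3 deps=(None,None) exec_start@3 write@4
I3 mul r2: issue@4 deps=(None,1) exec_start@5 write@7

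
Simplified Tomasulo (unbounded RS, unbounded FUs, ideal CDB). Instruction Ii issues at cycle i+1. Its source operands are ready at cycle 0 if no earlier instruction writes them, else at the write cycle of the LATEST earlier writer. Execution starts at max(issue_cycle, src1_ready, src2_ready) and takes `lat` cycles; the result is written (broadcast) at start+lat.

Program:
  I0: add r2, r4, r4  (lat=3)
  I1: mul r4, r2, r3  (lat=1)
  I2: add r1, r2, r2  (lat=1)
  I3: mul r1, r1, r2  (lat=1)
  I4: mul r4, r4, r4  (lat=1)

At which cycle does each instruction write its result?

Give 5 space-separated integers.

I0 add r2: issue@1 deps=(None,None) exec_start@1 write@4
I1 mul r4: issue@2 deps=(0,None) exec_start@4 write@5
I2 add r1: issue@3 deps=(0,0) exec_start@4 write@5
I3 mul r1: issue@4 deps=(2,0) exec_start@5 write@6
I4 mul r4: issue@5 deps=(1,1) exec_start@5 write@6

Answer: 4 5 5 6 6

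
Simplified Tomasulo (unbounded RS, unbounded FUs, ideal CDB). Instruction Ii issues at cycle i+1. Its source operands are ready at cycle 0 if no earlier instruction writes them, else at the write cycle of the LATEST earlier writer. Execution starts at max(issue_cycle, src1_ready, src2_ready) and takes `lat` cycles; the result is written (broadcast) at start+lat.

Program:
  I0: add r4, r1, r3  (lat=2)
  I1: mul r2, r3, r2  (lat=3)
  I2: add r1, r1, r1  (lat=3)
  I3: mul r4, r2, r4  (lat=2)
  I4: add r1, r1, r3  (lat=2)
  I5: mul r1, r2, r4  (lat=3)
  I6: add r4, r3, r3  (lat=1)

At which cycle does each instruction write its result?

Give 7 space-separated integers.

I0 add r4: issue@1 deps=(None,None) exec_start@1 write@3
I1 mul r2: issue@2 deps=(None,None) exec_start@2 write@5
I2 add r1: issue@3 deps=(None,None) exec_start@3 write@6
I3 mul r4: issue@4 deps=(1,0) exec_start@5 write@7
I4 add r1: issue@5 deps=(2,None) exec_start@6 write@8
I5 mul r1: issue@6 deps=(1,3) exec_start@7 write@10
I6 add r4: issue@7 deps=(None,None) exec_start@7 write@8

Answer: 3 5 6 7 8 10 8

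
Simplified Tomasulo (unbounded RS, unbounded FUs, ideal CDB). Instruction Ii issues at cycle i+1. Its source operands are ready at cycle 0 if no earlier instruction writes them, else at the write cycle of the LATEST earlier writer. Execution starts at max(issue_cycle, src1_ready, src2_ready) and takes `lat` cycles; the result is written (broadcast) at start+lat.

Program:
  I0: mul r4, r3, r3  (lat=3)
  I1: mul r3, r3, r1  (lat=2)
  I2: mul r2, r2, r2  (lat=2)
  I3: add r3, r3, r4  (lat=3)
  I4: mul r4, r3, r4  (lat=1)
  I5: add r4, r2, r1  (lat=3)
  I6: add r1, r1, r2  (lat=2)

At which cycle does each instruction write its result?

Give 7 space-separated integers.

Answer: 4 4 5 7 8 9 9

Derivation:
I0 mul r4: issue@1 deps=(None,None) exec_start@1 write@4
I1 mul r3: issue@2 deps=(None,None) exec_start@2 write@4
I2 mul r2: issue@3 deps=(None,None) exec_start@3 write@5
I3 add r3: issue@4 deps=(1,0) exec_start@4 write@7
I4 mul r4: issue@5 deps=(3,0) exec_start@7 write@8
I5 add r4: issue@6 deps=(2,None) exec_start@6 write@9
I6 add r1: issue@7 deps=(None,2) exec_start@7 write@9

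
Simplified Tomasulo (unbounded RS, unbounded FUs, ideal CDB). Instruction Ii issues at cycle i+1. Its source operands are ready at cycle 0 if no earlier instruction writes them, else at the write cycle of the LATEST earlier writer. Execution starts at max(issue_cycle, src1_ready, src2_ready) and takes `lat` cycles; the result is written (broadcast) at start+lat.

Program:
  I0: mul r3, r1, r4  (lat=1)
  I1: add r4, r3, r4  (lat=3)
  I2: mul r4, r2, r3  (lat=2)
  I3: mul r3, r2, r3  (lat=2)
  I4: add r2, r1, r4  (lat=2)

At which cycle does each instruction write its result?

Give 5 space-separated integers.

Answer: 2 5 5 6 7

Derivation:
I0 mul r3: issue@1 deps=(None,None) exec_start@1 write@2
I1 add r4: issue@2 deps=(0,None) exec_start@2 write@5
I2 mul r4: issue@3 deps=(None,0) exec_start@3 write@5
I3 mul r3: issue@4 deps=(None,0) exec_start@4 write@6
I4 add r2: issue@5 deps=(None,2) exec_start@5 write@7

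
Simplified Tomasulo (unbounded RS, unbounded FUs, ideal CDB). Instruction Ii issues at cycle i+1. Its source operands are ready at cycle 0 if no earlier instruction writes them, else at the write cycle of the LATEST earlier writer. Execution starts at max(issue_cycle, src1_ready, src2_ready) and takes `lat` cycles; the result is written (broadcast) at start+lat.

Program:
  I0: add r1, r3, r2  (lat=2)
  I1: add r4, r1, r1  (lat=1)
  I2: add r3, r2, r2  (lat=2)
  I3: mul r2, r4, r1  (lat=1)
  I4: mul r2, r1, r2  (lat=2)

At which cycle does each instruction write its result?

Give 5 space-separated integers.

I0 add r1: issue@1 deps=(None,None) exec_start@1 write@3
I1 add r4: issue@2 deps=(0,0) exec_start@3 write@4
I2 add r3: issue@3 deps=(None,None) exec_start@3 write@5
I3 mul r2: issue@4 deps=(1,0) exec_start@4 write@5
I4 mul r2: issue@5 deps=(0,3) exec_start@5 write@7

Answer: 3 4 5 5 7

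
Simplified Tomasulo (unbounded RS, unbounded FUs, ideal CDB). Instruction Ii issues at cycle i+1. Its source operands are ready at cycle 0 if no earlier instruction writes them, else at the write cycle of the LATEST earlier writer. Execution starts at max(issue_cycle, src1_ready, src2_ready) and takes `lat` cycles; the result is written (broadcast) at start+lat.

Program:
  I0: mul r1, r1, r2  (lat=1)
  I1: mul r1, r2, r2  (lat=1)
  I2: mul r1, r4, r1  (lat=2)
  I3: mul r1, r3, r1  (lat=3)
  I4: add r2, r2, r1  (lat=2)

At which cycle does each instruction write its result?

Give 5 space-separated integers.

Answer: 2 3 5 8 10

Derivation:
I0 mul r1: issue@1 deps=(None,None) exec_start@1 write@2
I1 mul r1: issue@2 deps=(None,None) exec_start@2 write@3
I2 mul r1: issue@3 deps=(None,1) exec_start@3 write@5
I3 mul r1: issue@4 deps=(None,2) exec_start@5 write@8
I4 add r2: issue@5 deps=(None,3) exec_start@8 write@10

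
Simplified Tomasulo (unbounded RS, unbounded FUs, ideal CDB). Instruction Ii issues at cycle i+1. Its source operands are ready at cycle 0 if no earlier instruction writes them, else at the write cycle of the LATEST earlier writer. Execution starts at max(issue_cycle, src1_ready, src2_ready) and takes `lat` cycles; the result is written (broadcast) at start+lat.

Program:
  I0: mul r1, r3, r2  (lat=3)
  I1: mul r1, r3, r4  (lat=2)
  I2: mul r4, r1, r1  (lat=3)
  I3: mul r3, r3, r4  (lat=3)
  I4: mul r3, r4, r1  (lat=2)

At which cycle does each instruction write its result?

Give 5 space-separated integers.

Answer: 4 4 7 10 9

Derivation:
I0 mul r1: issue@1 deps=(None,None) exec_start@1 write@4
I1 mul r1: issue@2 deps=(None,None) exec_start@2 write@4
I2 mul r4: issue@3 deps=(1,1) exec_start@4 write@7
I3 mul r3: issue@4 deps=(None,2) exec_start@7 write@10
I4 mul r3: issue@5 deps=(2,1) exec_start@7 write@9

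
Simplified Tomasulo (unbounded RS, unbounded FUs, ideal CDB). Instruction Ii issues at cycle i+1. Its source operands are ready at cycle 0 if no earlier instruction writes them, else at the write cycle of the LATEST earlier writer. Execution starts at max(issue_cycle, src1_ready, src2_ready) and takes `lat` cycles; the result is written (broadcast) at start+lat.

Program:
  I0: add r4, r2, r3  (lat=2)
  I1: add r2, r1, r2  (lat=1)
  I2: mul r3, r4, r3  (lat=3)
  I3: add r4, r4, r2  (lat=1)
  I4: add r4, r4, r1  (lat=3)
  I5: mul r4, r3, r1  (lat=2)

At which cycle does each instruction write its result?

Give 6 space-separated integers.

I0 add r4: issue@1 deps=(None,None) exec_start@1 write@3
I1 add r2: issue@2 deps=(None,None) exec_start@2 write@3
I2 mul r3: issue@3 deps=(0,None) exec_start@3 write@6
I3 add r4: issue@4 deps=(0,1) exec_start@4 write@5
I4 add r4: issue@5 deps=(3,None) exec_start@5 write@8
I5 mul r4: issue@6 deps=(2,None) exec_start@6 write@8

Answer: 3 3 6 5 8 8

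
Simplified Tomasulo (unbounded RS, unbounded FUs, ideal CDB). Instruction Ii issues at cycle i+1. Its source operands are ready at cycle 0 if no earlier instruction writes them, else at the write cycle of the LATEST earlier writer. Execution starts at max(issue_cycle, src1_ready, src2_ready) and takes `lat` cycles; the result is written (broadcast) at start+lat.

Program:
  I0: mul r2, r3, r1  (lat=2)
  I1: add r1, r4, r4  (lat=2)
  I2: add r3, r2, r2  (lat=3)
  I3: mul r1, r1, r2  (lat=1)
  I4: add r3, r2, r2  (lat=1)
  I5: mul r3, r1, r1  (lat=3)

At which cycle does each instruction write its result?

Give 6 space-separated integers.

Answer: 3 4 6 5 6 9

Derivation:
I0 mul r2: issue@1 deps=(None,None) exec_start@1 write@3
I1 add r1: issue@2 deps=(None,None) exec_start@2 write@4
I2 add r3: issue@3 deps=(0,0) exec_start@3 write@6
I3 mul r1: issue@4 deps=(1,0) exec_start@4 write@5
I4 add r3: issue@5 deps=(0,0) exec_start@5 write@6
I5 mul r3: issue@6 deps=(3,3) exec_start@6 write@9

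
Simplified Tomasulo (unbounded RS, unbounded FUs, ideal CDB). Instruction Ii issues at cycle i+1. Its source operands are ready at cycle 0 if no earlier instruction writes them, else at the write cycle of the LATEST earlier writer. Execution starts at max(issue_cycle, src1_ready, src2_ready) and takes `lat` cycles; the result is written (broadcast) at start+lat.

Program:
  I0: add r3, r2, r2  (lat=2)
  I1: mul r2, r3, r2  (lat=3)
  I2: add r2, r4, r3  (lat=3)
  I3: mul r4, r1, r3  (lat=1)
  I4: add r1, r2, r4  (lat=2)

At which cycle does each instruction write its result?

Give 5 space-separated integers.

I0 add r3: issue@1 deps=(None,None) exec_start@1 write@3
I1 mul r2: issue@2 deps=(0,None) exec_start@3 write@6
I2 add r2: issue@3 deps=(None,0) exec_start@3 write@6
I3 mul r4: issue@4 deps=(None,0) exec_start@4 write@5
I4 add r1: issue@5 deps=(2,3) exec_start@6 write@8

Answer: 3 6 6 5 8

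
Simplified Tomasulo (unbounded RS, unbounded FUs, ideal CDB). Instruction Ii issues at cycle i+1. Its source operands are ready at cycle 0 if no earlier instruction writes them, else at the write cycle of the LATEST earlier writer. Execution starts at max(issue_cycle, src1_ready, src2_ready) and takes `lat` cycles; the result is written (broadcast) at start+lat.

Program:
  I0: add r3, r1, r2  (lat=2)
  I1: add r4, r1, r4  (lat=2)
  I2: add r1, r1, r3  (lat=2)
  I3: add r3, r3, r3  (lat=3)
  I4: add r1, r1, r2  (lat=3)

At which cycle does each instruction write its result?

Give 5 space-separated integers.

Answer: 3 4 5 7 8

Derivation:
I0 add r3: issue@1 deps=(None,None) exec_start@1 write@3
I1 add r4: issue@2 deps=(None,None) exec_start@2 write@4
I2 add r1: issue@3 deps=(None,0) exec_start@3 write@5
I3 add r3: issue@4 deps=(0,0) exec_start@4 write@7
I4 add r1: issue@5 deps=(2,None) exec_start@5 write@8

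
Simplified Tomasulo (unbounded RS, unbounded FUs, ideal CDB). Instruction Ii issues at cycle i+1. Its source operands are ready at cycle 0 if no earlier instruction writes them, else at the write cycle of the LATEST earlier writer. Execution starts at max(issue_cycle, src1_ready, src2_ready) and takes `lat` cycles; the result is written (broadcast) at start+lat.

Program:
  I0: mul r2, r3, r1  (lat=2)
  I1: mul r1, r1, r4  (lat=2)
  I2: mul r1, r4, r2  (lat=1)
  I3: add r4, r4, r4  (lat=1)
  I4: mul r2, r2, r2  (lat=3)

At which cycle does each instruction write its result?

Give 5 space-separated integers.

Answer: 3 4 4 5 8

Derivation:
I0 mul r2: issue@1 deps=(None,None) exec_start@1 write@3
I1 mul r1: issue@2 deps=(None,None) exec_start@2 write@4
I2 mul r1: issue@3 deps=(None,0) exec_start@3 write@4
I3 add r4: issue@4 deps=(None,None) exec_start@4 write@5
I4 mul r2: issue@5 deps=(0,0) exec_start@5 write@8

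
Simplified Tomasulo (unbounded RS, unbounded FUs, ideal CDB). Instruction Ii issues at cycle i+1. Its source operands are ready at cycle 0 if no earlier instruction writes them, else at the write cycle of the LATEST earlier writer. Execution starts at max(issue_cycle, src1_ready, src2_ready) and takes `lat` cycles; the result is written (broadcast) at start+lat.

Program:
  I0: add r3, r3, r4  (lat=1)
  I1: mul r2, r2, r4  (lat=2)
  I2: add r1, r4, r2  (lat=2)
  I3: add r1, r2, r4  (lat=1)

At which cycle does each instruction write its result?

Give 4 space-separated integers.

I0 add r3: issue@1 deps=(None,None) exec_start@1 write@2
I1 mul r2: issue@2 deps=(None,None) exec_start@2 write@4
I2 add r1: issue@3 deps=(None,1) exec_start@4 write@6
I3 add r1: issue@4 deps=(1,None) exec_start@4 write@5

Answer: 2 4 6 5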